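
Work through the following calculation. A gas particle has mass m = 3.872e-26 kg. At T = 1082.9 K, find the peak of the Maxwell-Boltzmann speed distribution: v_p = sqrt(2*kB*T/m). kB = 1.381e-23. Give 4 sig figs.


Step 1: Numerator = 2*kB*T = 2*1.381e-23*1082.9 = 2.991e-20
Step 2: Ratio = 2.991e-20 / 3.872e-26 = 7.725e+05
Step 3: v_p = sqrt(7.725e+05) = 878.9 m/s

878.9


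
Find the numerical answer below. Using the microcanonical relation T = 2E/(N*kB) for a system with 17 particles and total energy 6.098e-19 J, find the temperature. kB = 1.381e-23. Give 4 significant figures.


Step 1: Numerator = 2*E = 2*6.098e-19 = 1.22e-18 J
Step 2: Denominator = N*kB = 17*1.381e-23 = 2.348e-22
Step 3: T = 1.22e-18 / 2.348e-22 = 5195 K

5195


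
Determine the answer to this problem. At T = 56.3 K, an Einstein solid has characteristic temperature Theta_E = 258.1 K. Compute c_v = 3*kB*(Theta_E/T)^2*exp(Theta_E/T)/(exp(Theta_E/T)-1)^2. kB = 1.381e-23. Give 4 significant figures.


Step 1: x = Theta_E/T = 258.1/56.3 = 4.584
Step 2: x^2 = 21.02
Step 3: exp(x) = 97.94
Step 4: c_v = 3*1.381e-23*21.02*97.94/(97.94-1)^2 = 9.074e-24

9.074e-24


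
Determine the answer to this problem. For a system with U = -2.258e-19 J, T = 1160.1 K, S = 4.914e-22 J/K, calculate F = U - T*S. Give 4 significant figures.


Step 1: T*S = 1160.1 * 4.914e-22 = 5.701e-19 J
Step 2: F = U - T*S = -2.258e-19 - 5.701e-19
Step 3: F = -7.959e-19 J

-7.959e-19


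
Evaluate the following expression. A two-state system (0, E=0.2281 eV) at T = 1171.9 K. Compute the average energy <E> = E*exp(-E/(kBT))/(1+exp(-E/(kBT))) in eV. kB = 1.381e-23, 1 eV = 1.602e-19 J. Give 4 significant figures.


Step 1: beta*E = 0.2281*1.602e-19/(1.381e-23*1171.9) = 2.258
Step 2: exp(-beta*E) = 0.1046
Step 3: <E> = 0.2281*0.1046/(1+0.1046) = 0.02159 eV

0.02159


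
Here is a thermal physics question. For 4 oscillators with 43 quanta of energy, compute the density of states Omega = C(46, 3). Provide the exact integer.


Step 1: Use binomial coefficient C(46, 3)
Step 2: Numerator = 46! / 43!
Step 3: Denominator = 3!
Step 4: Omega = 15180

15180


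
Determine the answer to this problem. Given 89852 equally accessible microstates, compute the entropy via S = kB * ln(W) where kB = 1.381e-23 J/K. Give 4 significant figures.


Step 1: ln(W) = ln(89852) = 11.41
Step 2: S = kB * ln(W) = 1.381e-23 * 11.41
Step 3: S = 1.575e-22 J/K

1.575e-22


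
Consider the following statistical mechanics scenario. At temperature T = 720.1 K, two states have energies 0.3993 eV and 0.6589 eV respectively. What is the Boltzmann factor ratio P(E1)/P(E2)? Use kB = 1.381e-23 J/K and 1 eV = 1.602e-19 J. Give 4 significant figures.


Step 1: Compute energy difference dE = E1 - E2 = 0.3993 - 0.6589 = -0.2596 eV
Step 2: Convert to Joules: dE_J = -0.2596 * 1.602e-19 = -4.159e-20 J
Step 3: Compute exponent = -dE_J / (kB * T) = -(-4.159e-20) / (1.381e-23 * 720.1) = 4.182
Step 4: P(E1)/P(E2) = exp(4.182) = 65.49

65.49


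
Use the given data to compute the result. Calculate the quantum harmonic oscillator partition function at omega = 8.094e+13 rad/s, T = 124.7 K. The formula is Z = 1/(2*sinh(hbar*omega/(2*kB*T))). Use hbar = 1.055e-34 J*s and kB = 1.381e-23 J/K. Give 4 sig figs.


Step 1: Compute x = hbar*omega/(kB*T) = 1.055e-34*8.094e+13/(1.381e-23*124.7) = 4.959
Step 2: x/2 = 2.479
Step 3: sinh(x/2) = 5.924
Step 4: Z = 1/(2*5.924) = 0.0844

0.0844


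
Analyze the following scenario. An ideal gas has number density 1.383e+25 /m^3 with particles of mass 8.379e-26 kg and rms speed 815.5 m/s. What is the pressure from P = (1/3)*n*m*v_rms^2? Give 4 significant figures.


Step 1: v_rms^2 = 815.5^2 = 6.65e+05
Step 2: n*m = 1.383e+25*8.379e-26 = 1.159
Step 3: P = (1/3)*1.159*6.65e+05 = 2.569e+05 Pa

2.569e+05


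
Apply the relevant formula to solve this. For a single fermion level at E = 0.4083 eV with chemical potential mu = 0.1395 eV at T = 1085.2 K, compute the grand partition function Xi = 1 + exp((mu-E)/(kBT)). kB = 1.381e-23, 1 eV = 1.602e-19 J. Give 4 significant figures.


Step 1: (mu - E) = 0.1395 - 0.4083 = -0.2688 eV
Step 2: x = (mu-E)*eV/(kB*T) = -0.2688*1.602e-19/(1.381e-23*1085.2) = -2.873
Step 3: exp(x) = 0.05651
Step 4: Xi = 1 + 0.05651 = 1.057

1.057


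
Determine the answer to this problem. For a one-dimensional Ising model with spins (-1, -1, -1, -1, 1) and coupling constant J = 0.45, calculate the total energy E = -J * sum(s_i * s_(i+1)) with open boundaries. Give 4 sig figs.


Step 1: Nearest-neighbor products: 1, 1, 1, -1
Step 2: Sum of products = 2
Step 3: E = -0.45 * 2 = -0.9

-0.9


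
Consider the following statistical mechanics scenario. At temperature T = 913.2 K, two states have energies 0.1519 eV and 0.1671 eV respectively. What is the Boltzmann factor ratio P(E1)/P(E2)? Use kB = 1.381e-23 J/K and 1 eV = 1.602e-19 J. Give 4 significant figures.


Step 1: Compute energy difference dE = E1 - E2 = 0.1519 - 0.1671 = -0.0152 eV
Step 2: Convert to Joules: dE_J = -0.0152 * 1.602e-19 = -2.435e-21 J
Step 3: Compute exponent = -dE_J / (kB * T) = -(-2.435e-21) / (1.381e-23 * 913.2) = 0.1931
Step 4: P(E1)/P(E2) = exp(0.1931) = 1.213

1.213


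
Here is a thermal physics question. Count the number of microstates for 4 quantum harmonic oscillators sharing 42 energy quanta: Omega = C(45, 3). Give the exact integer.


Step 1: Use binomial coefficient C(45, 3)
Step 2: Numerator = 45! / 42!
Step 3: Denominator = 3!
Step 4: Omega = 14190

14190


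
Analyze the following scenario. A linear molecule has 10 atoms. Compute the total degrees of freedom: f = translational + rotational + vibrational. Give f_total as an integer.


Step 1: Translational DOF = 3
Step 2: Rotational DOF (linear) = 2
Step 3: Vibrational DOF = 3*10 - 5 = 25
Step 4: Total = 3 + 2 + 25 = 30

30


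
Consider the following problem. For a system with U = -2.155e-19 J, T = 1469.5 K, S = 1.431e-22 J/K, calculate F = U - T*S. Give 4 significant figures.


Step 1: T*S = 1469.5 * 1.431e-22 = 2.103e-19 J
Step 2: F = U - T*S = -2.155e-19 - 2.103e-19
Step 3: F = -4.258e-19 J

-4.258e-19


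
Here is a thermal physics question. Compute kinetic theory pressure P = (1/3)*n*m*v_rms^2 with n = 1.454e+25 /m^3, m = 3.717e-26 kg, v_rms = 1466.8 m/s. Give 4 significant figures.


Step 1: v_rms^2 = 1466.8^2 = 2.152e+06
Step 2: n*m = 1.454e+25*3.717e-26 = 0.5405
Step 3: P = (1/3)*0.5405*2.152e+06 = 3.876e+05 Pa

3.876e+05


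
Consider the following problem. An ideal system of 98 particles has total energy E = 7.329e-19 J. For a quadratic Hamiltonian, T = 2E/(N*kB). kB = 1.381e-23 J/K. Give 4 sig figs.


Step 1: Numerator = 2*E = 2*7.329e-19 = 1.466e-18 J
Step 2: Denominator = N*kB = 98*1.381e-23 = 1.353e-21
Step 3: T = 1.466e-18 / 1.353e-21 = 1083 K

1083


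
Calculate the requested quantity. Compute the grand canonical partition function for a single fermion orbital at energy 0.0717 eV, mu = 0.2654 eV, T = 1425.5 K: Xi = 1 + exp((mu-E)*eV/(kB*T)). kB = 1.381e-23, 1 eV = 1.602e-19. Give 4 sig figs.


Step 1: (mu - E) = 0.2654 - 0.0717 = 0.1937 eV
Step 2: x = (mu-E)*eV/(kB*T) = 0.1937*1.602e-19/(1.381e-23*1425.5) = 1.576
Step 3: exp(x) = 4.837
Step 4: Xi = 1 + 4.837 = 5.837

5.837


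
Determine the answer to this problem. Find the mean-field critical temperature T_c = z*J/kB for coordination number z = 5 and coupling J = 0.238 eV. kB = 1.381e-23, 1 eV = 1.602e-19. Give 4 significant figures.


Step 1: z*J = 5*0.238 = 1.19 eV
Step 2: Convert to Joules: 1.19*1.602e-19 = 1.906e-19 J
Step 3: T_c = 1.906e-19 / 1.381e-23 = 1.38e+04 K

1.38e+04


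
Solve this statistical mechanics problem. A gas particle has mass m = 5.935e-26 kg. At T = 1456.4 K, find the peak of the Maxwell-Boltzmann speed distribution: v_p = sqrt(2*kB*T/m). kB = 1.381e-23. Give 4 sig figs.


Step 1: Numerator = 2*kB*T = 2*1.381e-23*1456.4 = 4.023e-20
Step 2: Ratio = 4.023e-20 / 5.935e-26 = 6.778e+05
Step 3: v_p = sqrt(6.778e+05) = 823.3 m/s

823.3


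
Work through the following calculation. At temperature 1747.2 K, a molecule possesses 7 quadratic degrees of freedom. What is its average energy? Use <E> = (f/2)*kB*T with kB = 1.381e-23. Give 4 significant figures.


Step 1: f/2 = 7/2 = 3.5
Step 2: kB*T = 1.381e-23 * 1747.2 = 2.413e-20
Step 3: <E> = 3.5 * 2.413e-20 = 8.445e-20 J

8.445e-20


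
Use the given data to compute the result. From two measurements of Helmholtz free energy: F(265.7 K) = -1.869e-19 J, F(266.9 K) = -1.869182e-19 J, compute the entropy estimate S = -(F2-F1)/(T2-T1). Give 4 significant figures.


Step 1: dF = F2 - F1 = -1.869182e-19 - (-1.869e-19) = -1.82e-23 J
Step 2: dT = T2 - T1 = 266.9 - 265.7 = 1.2 K
Step 3: S = -dF/dT = -(-1.82e-23)/1.2 = 1.517e-23 J/K

1.517e-23


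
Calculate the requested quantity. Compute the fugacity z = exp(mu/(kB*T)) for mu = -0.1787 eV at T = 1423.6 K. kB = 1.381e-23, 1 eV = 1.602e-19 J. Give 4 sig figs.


Step 1: Convert mu to Joules: -0.1787*1.602e-19 = -2.863e-20 J
Step 2: kB*T = 1.381e-23*1423.6 = 1.966e-20 J
Step 3: mu/(kB*T) = -1.456
Step 4: z = exp(-1.456) = 0.2331

0.2331


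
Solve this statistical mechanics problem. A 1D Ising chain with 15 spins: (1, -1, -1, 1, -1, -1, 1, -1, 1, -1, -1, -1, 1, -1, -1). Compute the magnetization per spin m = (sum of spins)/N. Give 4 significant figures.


Step 1: Count up spins (+1): 5, down spins (-1): 10
Step 2: Total magnetization M = 5 - 10 = -5
Step 3: m = M/N = -5/15 = -0.3333

-0.3333


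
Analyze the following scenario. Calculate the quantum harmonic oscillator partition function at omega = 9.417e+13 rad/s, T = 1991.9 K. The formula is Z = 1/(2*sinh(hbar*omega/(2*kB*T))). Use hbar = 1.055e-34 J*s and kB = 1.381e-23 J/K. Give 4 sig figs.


Step 1: Compute x = hbar*omega/(kB*T) = 1.055e-34*9.417e+13/(1.381e-23*1991.9) = 0.3612
Step 2: x/2 = 0.1806
Step 3: sinh(x/2) = 0.1816
Step 4: Z = 1/(2*0.1816) = 2.754

2.754


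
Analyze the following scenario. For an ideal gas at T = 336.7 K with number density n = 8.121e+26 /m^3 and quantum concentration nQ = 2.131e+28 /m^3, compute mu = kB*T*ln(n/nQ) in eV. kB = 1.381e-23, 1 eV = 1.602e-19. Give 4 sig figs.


Step 1: n/nQ = 8.121e+26/2.131e+28 = 0.03811
Step 2: ln(n/nQ) = -3.267
Step 3: mu = kB*T*ln(n/nQ) = 4.65e-21*-3.267 = -1.519e-20 J
Step 4: Convert to eV: -1.519e-20/1.602e-19 = -0.09483 eV

-0.09483


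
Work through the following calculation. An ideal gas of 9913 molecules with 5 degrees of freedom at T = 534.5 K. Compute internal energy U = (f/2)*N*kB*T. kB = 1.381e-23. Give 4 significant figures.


Step 1: f/2 = 5/2 = 2.5
Step 2: N*kB*T = 9913*1.381e-23*534.5 = 7.317e-17
Step 3: U = 2.5 * 7.317e-17 = 1.829e-16 J

1.829e-16


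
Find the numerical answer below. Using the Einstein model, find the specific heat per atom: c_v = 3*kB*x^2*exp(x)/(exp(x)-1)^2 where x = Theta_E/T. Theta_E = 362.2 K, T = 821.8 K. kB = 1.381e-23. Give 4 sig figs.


Step 1: x = Theta_E/T = 362.2/821.8 = 0.4407
Step 2: x^2 = 0.1943
Step 3: exp(x) = 1.554
Step 4: c_v = 3*1.381e-23*0.1943*1.554/(1.554-1)^2 = 4.077e-23

4.077e-23


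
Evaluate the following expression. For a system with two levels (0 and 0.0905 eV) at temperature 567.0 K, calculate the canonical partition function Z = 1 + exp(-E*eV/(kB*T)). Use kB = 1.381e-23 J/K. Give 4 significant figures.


Step 1: Compute beta*E = E*eV/(kB*T) = 0.0905*1.602e-19/(1.381e-23*567.0) = 1.852
Step 2: exp(-beta*E) = exp(-1.852) = 0.157
Step 3: Z = 1 + 0.157 = 1.157

1.157


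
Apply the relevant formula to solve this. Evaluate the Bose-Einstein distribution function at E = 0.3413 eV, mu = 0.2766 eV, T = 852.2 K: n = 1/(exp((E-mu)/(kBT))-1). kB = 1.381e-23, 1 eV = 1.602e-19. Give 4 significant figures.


Step 1: (E - mu) = 0.0647 eV
Step 2: x = (E-mu)*eV/(kB*T) = 0.0647*1.602e-19/(1.381e-23*852.2) = 0.8807
Step 3: exp(x) = 2.413
Step 4: n = 1/(exp(x)-1) = 0.7079

0.7079


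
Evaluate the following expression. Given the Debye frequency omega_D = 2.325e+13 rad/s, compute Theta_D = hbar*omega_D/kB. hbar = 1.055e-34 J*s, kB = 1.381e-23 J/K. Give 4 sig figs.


Step 1: hbar*omega_D = 1.055e-34 * 2.325e+13 = 2.453e-21 J
Step 2: Theta_D = 2.453e-21 / 1.381e-23
Step 3: Theta_D = 177.6 K

177.6


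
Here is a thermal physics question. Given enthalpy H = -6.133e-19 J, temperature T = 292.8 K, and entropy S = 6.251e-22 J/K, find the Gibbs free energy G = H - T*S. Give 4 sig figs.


Step 1: T*S = 292.8 * 6.251e-22 = 1.83e-19 J
Step 2: G = H - T*S = -6.133e-19 - 1.83e-19
Step 3: G = -7.963e-19 J

-7.963e-19


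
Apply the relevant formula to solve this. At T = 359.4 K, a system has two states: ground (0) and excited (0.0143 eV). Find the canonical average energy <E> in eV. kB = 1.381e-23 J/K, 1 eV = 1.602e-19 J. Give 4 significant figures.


Step 1: beta*E = 0.0143*1.602e-19/(1.381e-23*359.4) = 0.4616
Step 2: exp(-beta*E) = 0.6303
Step 3: <E> = 0.0143*0.6303/(1+0.6303) = 0.005529 eV

0.005529


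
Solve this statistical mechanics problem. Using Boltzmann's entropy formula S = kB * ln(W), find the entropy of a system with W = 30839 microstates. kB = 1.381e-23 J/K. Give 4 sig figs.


Step 1: ln(W) = ln(30839) = 10.34
Step 2: S = kB * ln(W) = 1.381e-23 * 10.34
Step 3: S = 1.427e-22 J/K

1.427e-22


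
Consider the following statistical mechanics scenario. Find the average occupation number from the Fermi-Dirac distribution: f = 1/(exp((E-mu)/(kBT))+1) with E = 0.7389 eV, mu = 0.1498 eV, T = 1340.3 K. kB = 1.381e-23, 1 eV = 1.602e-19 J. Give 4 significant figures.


Step 1: (E - mu) = 0.7389 - 0.1498 = 0.5891 eV
Step 2: Convert: (E-mu)*eV = 9.437e-20 J
Step 3: x = (E-mu)*eV/(kB*T) = 5.099
Step 4: f = 1/(exp(5.099)+1) = 0.006068

0.006068


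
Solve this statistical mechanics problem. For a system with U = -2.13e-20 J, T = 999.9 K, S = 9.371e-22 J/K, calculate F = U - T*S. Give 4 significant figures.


Step 1: T*S = 999.9 * 9.371e-22 = 9.37e-19 J
Step 2: F = U - T*S = -2.13e-20 - 9.37e-19
Step 3: F = -9.583e-19 J

-9.583e-19


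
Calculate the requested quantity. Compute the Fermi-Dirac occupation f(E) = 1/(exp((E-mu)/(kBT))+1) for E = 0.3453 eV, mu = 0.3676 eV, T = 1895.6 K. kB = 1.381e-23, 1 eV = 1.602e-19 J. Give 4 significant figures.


Step 1: (E - mu) = 0.3453 - 0.3676 = -0.0223 eV
Step 2: Convert: (E-mu)*eV = -3.572e-21 J
Step 3: x = (E-mu)*eV/(kB*T) = -0.1365
Step 4: f = 1/(exp(-0.1365)+1) = 0.5341

0.5341


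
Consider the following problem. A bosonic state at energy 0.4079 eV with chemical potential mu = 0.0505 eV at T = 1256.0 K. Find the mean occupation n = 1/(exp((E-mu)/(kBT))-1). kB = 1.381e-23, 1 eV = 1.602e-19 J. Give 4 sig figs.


Step 1: (E - mu) = 0.3574 eV
Step 2: x = (E-mu)*eV/(kB*T) = 0.3574*1.602e-19/(1.381e-23*1256.0) = 3.301
Step 3: exp(x) = 27.14
Step 4: n = 1/(exp(x)-1) = 0.03826

0.03826


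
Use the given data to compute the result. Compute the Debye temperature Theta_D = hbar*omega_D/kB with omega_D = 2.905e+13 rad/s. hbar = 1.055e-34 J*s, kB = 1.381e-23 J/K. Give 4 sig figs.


Step 1: hbar*omega_D = 1.055e-34 * 2.905e+13 = 3.065e-21 J
Step 2: Theta_D = 3.065e-21 / 1.381e-23
Step 3: Theta_D = 221.9 K

221.9


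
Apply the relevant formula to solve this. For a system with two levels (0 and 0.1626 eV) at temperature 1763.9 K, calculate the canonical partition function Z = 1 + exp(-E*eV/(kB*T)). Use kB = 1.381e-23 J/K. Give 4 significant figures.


Step 1: Compute beta*E = E*eV/(kB*T) = 0.1626*1.602e-19/(1.381e-23*1763.9) = 1.069
Step 2: exp(-beta*E) = exp(-1.069) = 0.3432
Step 3: Z = 1 + 0.3432 = 1.343

1.343


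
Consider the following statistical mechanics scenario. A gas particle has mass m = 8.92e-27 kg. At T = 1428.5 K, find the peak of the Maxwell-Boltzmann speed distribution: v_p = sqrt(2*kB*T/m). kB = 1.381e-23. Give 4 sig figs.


Step 1: Numerator = 2*kB*T = 2*1.381e-23*1428.5 = 3.946e-20
Step 2: Ratio = 3.946e-20 / 8.92e-27 = 4.423e+06
Step 3: v_p = sqrt(4.423e+06) = 2103 m/s

2103


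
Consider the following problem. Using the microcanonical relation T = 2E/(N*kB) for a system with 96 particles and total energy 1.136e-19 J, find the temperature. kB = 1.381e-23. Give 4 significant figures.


Step 1: Numerator = 2*E = 2*1.136e-19 = 2.272e-19 J
Step 2: Denominator = N*kB = 96*1.381e-23 = 1.326e-21
Step 3: T = 2.272e-19 / 1.326e-21 = 171.4 K

171.4


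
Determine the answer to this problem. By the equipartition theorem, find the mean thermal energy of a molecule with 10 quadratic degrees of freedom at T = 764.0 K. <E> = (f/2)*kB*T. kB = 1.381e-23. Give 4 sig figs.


Step 1: f/2 = 10/2 = 5
Step 2: kB*T = 1.381e-23 * 764.0 = 1.055e-20
Step 3: <E> = 5 * 1.055e-20 = 5.275e-20 J

5.275e-20


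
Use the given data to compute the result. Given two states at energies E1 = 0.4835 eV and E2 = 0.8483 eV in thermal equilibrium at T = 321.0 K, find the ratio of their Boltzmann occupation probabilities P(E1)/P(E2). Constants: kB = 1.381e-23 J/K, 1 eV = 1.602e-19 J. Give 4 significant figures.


Step 1: Compute energy difference dE = E1 - E2 = 0.4835 - 0.8483 = -0.3648 eV
Step 2: Convert to Joules: dE_J = -0.3648 * 1.602e-19 = -5.844e-20 J
Step 3: Compute exponent = -dE_J / (kB * T) = -(-5.844e-20) / (1.381e-23 * 321.0) = 13.18
Step 4: P(E1)/P(E2) = exp(13.18) = 5.313e+05

5.313e+05


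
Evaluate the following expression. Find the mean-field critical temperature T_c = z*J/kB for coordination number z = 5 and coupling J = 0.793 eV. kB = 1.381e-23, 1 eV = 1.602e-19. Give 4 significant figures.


Step 1: z*J = 5*0.793 = 3.965 eV
Step 2: Convert to Joules: 3.965*1.602e-19 = 6.352e-19 J
Step 3: T_c = 6.352e-19 / 1.381e-23 = 4.6e+04 K

4.6e+04


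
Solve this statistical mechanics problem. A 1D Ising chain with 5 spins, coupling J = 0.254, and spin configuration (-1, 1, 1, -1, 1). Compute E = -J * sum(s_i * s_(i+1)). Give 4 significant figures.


Step 1: Nearest-neighbor products: -1, 1, -1, -1
Step 2: Sum of products = -2
Step 3: E = -0.254 * -2 = 0.508

0.508


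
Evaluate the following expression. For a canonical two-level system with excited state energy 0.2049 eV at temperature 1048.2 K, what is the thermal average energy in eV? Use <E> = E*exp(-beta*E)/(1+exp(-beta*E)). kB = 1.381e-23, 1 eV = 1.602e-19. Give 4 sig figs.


Step 1: beta*E = 0.2049*1.602e-19/(1.381e-23*1048.2) = 2.268
Step 2: exp(-beta*E) = 0.1036
Step 3: <E> = 0.2049*0.1036/(1+0.1036) = 0.01923 eV

0.01923


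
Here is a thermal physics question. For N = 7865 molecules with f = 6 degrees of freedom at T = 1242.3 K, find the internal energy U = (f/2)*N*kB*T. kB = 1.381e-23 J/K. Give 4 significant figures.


Step 1: f/2 = 6/2 = 3.0
Step 2: N*kB*T = 7865*1.381e-23*1242.3 = 1.349e-16
Step 3: U = 3.0 * 1.349e-16 = 4.048e-16 J

4.048e-16


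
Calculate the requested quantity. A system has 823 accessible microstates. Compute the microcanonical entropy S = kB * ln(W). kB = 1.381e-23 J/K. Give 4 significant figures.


Step 1: ln(W) = ln(823) = 6.713
Step 2: S = kB * ln(W) = 1.381e-23 * 6.713
Step 3: S = 9.271e-23 J/K

9.271e-23


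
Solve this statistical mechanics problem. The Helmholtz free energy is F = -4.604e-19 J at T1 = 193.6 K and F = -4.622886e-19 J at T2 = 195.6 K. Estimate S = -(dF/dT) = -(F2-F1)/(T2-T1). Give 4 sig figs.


Step 1: dF = F2 - F1 = -4.622886e-19 - (-4.604e-19) = -1.8886e-21 J
Step 2: dT = T2 - T1 = 195.6 - 193.6 = 2 K
Step 3: S = -dF/dT = -(-1.8886e-21)/2 = 9.443e-22 J/K

9.443e-22


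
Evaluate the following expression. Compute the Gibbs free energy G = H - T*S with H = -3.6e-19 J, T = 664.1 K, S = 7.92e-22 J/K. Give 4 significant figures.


Step 1: T*S = 664.1 * 7.92e-22 = 5.26e-19 J
Step 2: G = H - T*S = -3.6e-19 - 5.26e-19
Step 3: G = -8.86e-19 J

-8.86e-19


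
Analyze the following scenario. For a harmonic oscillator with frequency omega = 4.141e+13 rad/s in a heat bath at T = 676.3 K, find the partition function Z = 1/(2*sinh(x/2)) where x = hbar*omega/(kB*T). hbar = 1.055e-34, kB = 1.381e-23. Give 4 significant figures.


Step 1: Compute x = hbar*omega/(kB*T) = 1.055e-34*4.141e+13/(1.381e-23*676.3) = 0.4678
Step 2: x/2 = 0.2339
Step 3: sinh(x/2) = 0.236
Step 4: Z = 1/(2*0.236) = 2.118

2.118


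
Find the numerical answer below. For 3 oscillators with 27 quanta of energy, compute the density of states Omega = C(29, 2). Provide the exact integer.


Step 1: Use binomial coefficient C(29, 2)
Step 2: Numerator = 29! / 27!
Step 3: Denominator = 2!
Step 4: Omega = 406

406


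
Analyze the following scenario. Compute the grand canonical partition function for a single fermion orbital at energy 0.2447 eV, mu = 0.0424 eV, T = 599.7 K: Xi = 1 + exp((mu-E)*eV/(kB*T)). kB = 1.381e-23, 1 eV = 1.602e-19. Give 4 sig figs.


Step 1: (mu - E) = 0.0424 - 0.2447 = -0.2023 eV
Step 2: x = (mu-E)*eV/(kB*T) = -0.2023*1.602e-19/(1.381e-23*599.7) = -3.913
Step 3: exp(x) = 0.01998
Step 4: Xi = 1 + 0.01998 = 1.02

1.02


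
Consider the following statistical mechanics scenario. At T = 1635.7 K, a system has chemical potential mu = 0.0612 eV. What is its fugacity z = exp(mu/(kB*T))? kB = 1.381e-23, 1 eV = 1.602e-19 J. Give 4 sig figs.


Step 1: Convert mu to Joules: 0.0612*1.602e-19 = 9.804e-21 J
Step 2: kB*T = 1.381e-23*1635.7 = 2.259e-20 J
Step 3: mu/(kB*T) = 0.434
Step 4: z = exp(0.434) = 1.543

1.543


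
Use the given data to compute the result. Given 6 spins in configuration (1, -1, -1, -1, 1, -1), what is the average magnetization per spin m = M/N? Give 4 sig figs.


Step 1: Count up spins (+1): 2, down spins (-1): 4
Step 2: Total magnetization M = 2 - 4 = -2
Step 3: m = M/N = -2/6 = -0.3333

-0.3333


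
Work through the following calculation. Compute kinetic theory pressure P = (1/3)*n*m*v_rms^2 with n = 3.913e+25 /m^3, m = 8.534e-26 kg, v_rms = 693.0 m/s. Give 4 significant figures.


Step 1: v_rms^2 = 693.0^2 = 4.802e+05
Step 2: n*m = 3.913e+25*8.534e-26 = 3.339
Step 3: P = (1/3)*3.339*4.802e+05 = 5.346e+05 Pa

5.346e+05


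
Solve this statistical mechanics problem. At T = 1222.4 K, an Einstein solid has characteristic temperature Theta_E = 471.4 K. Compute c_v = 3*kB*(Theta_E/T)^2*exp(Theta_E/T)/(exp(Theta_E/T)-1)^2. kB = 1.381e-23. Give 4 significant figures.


Step 1: x = Theta_E/T = 471.4/1222.4 = 0.3856
Step 2: x^2 = 0.1487
Step 3: exp(x) = 1.471
Step 4: c_v = 3*1.381e-23*0.1487*1.471/(1.471-1)^2 = 4.092e-23

4.092e-23


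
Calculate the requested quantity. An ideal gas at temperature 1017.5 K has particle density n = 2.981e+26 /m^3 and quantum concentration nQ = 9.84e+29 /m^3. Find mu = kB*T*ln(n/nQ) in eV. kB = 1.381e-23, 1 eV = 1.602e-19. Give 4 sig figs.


Step 1: n/nQ = 2.981e+26/9.84e+29 = 0.0003029
Step 2: ln(n/nQ) = -8.102
Step 3: mu = kB*T*ln(n/nQ) = 1.405e-20*-8.102 = -1.138e-19 J
Step 4: Convert to eV: -1.138e-19/1.602e-19 = -0.7106 eV

-0.7106


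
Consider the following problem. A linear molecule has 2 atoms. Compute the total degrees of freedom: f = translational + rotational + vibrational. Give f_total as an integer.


Step 1: Translational DOF = 3
Step 2: Rotational DOF (linear) = 2
Step 3: Vibrational DOF = 3*2 - 5 = 1
Step 4: Total = 3 + 2 + 1 = 6

6


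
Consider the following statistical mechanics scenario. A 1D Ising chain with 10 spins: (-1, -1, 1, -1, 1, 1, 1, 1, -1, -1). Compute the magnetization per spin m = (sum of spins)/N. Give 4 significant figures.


Step 1: Count up spins (+1): 5, down spins (-1): 5
Step 2: Total magnetization M = 5 - 5 = 0
Step 3: m = M/N = 0/10 = 0

0


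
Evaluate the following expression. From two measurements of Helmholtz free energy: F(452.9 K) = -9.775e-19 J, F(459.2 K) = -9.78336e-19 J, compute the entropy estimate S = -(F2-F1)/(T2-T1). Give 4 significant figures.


Step 1: dF = F2 - F1 = -9.78336e-19 - (-9.775e-19) = -8.36e-22 J
Step 2: dT = T2 - T1 = 459.2 - 452.9 = 6.3 K
Step 3: S = -dF/dT = -(-8.36e-22)/6.3 = 1.327e-22 J/K

1.327e-22


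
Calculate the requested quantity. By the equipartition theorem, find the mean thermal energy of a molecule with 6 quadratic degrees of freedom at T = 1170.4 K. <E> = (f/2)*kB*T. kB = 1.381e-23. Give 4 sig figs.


Step 1: f/2 = 6/2 = 3
Step 2: kB*T = 1.381e-23 * 1170.4 = 1.616e-20
Step 3: <E> = 3 * 1.616e-20 = 4.849e-20 J

4.849e-20


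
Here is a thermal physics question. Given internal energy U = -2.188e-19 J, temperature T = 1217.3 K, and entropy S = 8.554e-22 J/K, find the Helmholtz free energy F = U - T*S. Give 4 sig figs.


Step 1: T*S = 1217.3 * 8.554e-22 = 1.041e-18 J
Step 2: F = U - T*S = -2.188e-19 - 1.041e-18
Step 3: F = -1.26e-18 J

-1.26e-18


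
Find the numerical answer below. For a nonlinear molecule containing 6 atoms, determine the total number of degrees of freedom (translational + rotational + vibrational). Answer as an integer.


Step 1: Translational DOF = 3
Step 2: Rotational DOF (nonlinear) = 3
Step 3: Vibrational DOF = 3*6 - 6 = 12
Step 4: Total = 3 + 3 + 12 = 18

18


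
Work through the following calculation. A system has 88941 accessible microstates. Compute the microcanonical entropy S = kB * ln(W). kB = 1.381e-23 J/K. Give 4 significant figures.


Step 1: ln(W) = ln(88941) = 11.4
Step 2: S = kB * ln(W) = 1.381e-23 * 11.4
Step 3: S = 1.574e-22 J/K

1.574e-22


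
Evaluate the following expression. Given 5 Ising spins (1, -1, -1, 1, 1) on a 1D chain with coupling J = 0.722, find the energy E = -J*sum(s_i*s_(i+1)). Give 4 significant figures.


Step 1: Nearest-neighbor products: -1, 1, -1, 1
Step 2: Sum of products = 0
Step 3: E = -0.722 * 0 = 0

0


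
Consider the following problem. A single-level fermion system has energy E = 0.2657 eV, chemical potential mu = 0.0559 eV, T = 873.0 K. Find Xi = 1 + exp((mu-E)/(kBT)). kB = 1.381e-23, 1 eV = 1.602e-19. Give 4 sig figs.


Step 1: (mu - E) = 0.0559 - 0.2657 = -0.2098 eV
Step 2: x = (mu-E)*eV/(kB*T) = -0.2098*1.602e-19/(1.381e-23*873.0) = -2.788
Step 3: exp(x) = 0.06156
Step 4: Xi = 1 + 0.06156 = 1.062

1.062


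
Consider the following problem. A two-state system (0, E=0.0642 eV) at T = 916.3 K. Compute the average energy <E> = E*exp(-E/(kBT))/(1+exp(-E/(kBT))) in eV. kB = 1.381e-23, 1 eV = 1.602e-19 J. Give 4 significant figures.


Step 1: beta*E = 0.0642*1.602e-19/(1.381e-23*916.3) = 0.8128
Step 2: exp(-beta*E) = 0.4436
Step 3: <E> = 0.0642*0.4436/(1+0.4436) = 0.01973 eV

0.01973


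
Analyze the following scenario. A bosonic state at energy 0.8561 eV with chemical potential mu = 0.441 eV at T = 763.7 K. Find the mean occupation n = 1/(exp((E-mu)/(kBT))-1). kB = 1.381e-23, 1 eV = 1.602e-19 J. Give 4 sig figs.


Step 1: (E - mu) = 0.4151 eV
Step 2: x = (E-mu)*eV/(kB*T) = 0.4151*1.602e-19/(1.381e-23*763.7) = 6.305
Step 3: exp(x) = 547.4
Step 4: n = 1/(exp(x)-1) = 0.00183

0.00183


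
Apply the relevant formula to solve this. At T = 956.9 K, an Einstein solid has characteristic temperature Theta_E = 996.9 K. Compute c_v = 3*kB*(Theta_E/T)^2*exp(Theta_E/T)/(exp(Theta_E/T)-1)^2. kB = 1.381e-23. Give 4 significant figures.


Step 1: x = Theta_E/T = 996.9/956.9 = 1.042
Step 2: x^2 = 1.085
Step 3: exp(x) = 2.834
Step 4: c_v = 3*1.381e-23*1.085*2.834/(2.834-1)^2 = 3.788e-23

3.788e-23


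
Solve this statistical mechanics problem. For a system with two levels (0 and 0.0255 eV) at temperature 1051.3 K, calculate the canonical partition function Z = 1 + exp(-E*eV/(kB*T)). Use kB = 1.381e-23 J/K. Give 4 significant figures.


Step 1: Compute beta*E = E*eV/(kB*T) = 0.0255*1.602e-19/(1.381e-23*1051.3) = 0.2814
Step 2: exp(-beta*E) = exp(-0.2814) = 0.7547
Step 3: Z = 1 + 0.7547 = 1.755

1.755


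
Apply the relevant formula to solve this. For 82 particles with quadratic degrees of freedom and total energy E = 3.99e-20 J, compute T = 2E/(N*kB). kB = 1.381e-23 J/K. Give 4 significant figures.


Step 1: Numerator = 2*E = 2*3.99e-20 = 7.98e-20 J
Step 2: Denominator = N*kB = 82*1.381e-23 = 1.132e-21
Step 3: T = 7.98e-20 / 1.132e-21 = 70.47 K

70.47


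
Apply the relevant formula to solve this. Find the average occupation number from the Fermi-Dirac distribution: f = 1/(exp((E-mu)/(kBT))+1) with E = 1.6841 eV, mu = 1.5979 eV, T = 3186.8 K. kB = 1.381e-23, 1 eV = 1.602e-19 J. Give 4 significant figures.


Step 1: (E - mu) = 1.6841 - 1.5979 = 0.0862 eV
Step 2: Convert: (E-mu)*eV = 1.381e-20 J
Step 3: x = (E-mu)*eV/(kB*T) = 0.3138
Step 4: f = 1/(exp(0.3138)+1) = 0.4222

0.4222


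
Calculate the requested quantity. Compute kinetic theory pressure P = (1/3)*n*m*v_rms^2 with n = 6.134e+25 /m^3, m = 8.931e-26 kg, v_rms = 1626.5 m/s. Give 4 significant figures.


Step 1: v_rms^2 = 1626.5^2 = 2.646e+06
Step 2: n*m = 6.134e+25*8.931e-26 = 5.478
Step 3: P = (1/3)*5.478*2.646e+06 = 4.831e+06 Pa

4.831e+06


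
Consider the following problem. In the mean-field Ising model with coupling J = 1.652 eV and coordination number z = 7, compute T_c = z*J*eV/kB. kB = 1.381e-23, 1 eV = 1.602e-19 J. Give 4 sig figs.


Step 1: z*J = 7*1.652 = 11.56 eV
Step 2: Convert to Joules: 11.56*1.602e-19 = 1.853e-18 J
Step 3: T_c = 1.853e-18 / 1.381e-23 = 1.341e+05 K

1.341e+05


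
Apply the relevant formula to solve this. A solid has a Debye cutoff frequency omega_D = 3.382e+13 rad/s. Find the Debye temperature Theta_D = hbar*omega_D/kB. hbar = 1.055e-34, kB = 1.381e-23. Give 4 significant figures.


Step 1: hbar*omega_D = 1.055e-34 * 3.382e+13 = 3.568e-21 J
Step 2: Theta_D = 3.568e-21 / 1.381e-23
Step 3: Theta_D = 258.4 K

258.4


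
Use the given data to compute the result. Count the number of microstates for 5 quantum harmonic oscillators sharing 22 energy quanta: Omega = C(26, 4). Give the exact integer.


Step 1: Use binomial coefficient C(26, 4)
Step 2: Numerator = 26! / 22!
Step 3: Denominator = 4!
Step 4: Omega = 14950

14950


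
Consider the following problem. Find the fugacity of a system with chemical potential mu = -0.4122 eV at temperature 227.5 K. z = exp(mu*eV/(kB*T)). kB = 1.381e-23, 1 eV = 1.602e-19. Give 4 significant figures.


Step 1: Convert mu to Joules: -0.4122*1.602e-19 = -6.603e-20 J
Step 2: kB*T = 1.381e-23*227.5 = 3.142e-21 J
Step 3: mu/(kB*T) = -21.02
Step 4: z = exp(-21.02) = 7.446e-10

7.446e-10


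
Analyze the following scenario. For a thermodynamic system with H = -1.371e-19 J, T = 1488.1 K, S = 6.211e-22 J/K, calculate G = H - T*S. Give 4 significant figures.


Step 1: T*S = 1488.1 * 6.211e-22 = 9.243e-19 J
Step 2: G = H - T*S = -1.371e-19 - 9.243e-19
Step 3: G = -1.061e-18 J

-1.061e-18


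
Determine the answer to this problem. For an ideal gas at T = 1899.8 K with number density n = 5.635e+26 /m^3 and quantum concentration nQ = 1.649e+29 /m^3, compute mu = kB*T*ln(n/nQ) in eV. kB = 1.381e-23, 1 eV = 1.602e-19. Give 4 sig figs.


Step 1: n/nQ = 5.635e+26/1.649e+29 = 0.003417
Step 2: ln(n/nQ) = -5.679
Step 3: mu = kB*T*ln(n/nQ) = 2.624e-20*-5.679 = -1.49e-19 J
Step 4: Convert to eV: -1.49e-19/1.602e-19 = -0.93 eV

-0.93


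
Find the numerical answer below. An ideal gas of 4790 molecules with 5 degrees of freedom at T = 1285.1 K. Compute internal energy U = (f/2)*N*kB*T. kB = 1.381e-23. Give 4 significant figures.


Step 1: f/2 = 5/2 = 2.5
Step 2: N*kB*T = 4790*1.381e-23*1285.1 = 8.501e-17
Step 3: U = 2.5 * 8.501e-17 = 2.125e-16 J

2.125e-16


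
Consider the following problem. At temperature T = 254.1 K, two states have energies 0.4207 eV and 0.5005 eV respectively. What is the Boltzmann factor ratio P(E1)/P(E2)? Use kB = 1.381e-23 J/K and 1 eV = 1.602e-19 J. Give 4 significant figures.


Step 1: Compute energy difference dE = E1 - E2 = 0.4207 - 0.5005 = -0.0798 eV
Step 2: Convert to Joules: dE_J = -0.0798 * 1.602e-19 = -1.278e-20 J
Step 3: Compute exponent = -dE_J / (kB * T) = -(-1.278e-20) / (1.381e-23 * 254.1) = 3.643
Step 4: P(E1)/P(E2) = exp(3.643) = 38.21

38.21


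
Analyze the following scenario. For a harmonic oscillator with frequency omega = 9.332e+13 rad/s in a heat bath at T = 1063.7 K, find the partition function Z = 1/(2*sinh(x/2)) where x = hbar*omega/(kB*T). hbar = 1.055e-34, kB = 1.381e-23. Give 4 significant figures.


Step 1: Compute x = hbar*omega/(kB*T) = 1.055e-34*9.332e+13/(1.381e-23*1063.7) = 0.6702
Step 2: x/2 = 0.3351
Step 3: sinh(x/2) = 0.3414
Step 4: Z = 1/(2*0.3414) = 1.464

1.464


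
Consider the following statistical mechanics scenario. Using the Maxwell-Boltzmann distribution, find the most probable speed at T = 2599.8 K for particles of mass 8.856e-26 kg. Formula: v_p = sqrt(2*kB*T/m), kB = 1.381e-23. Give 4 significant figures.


Step 1: Numerator = 2*kB*T = 2*1.381e-23*2599.8 = 7.181e-20
Step 2: Ratio = 7.181e-20 / 8.856e-26 = 8.108e+05
Step 3: v_p = sqrt(8.108e+05) = 900.5 m/s

900.5


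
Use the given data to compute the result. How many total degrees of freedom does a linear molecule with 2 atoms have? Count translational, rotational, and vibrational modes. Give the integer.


Step 1: Translational DOF = 3
Step 2: Rotational DOF (linear) = 2
Step 3: Vibrational DOF = 3*2 - 5 = 1
Step 4: Total = 3 + 2 + 1 = 6

6


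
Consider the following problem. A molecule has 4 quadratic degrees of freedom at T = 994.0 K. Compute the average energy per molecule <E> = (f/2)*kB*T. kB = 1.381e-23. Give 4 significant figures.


Step 1: f/2 = 4/2 = 2
Step 2: kB*T = 1.381e-23 * 994.0 = 1.373e-20
Step 3: <E> = 2 * 1.373e-20 = 2.745e-20 J

2.745e-20


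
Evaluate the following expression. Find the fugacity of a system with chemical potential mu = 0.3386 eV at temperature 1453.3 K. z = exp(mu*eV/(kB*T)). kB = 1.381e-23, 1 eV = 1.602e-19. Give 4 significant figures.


Step 1: Convert mu to Joules: 0.3386*1.602e-19 = 5.424e-20 J
Step 2: kB*T = 1.381e-23*1453.3 = 2.007e-20 J
Step 3: mu/(kB*T) = 2.703
Step 4: z = exp(2.703) = 14.92

14.92


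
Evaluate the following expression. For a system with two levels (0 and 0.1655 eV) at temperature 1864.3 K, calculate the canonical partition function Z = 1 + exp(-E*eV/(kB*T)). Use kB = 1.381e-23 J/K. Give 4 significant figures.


Step 1: Compute beta*E = E*eV/(kB*T) = 0.1655*1.602e-19/(1.381e-23*1864.3) = 1.03
Step 2: exp(-beta*E) = exp(-1.03) = 0.3571
Step 3: Z = 1 + 0.3571 = 1.357

1.357


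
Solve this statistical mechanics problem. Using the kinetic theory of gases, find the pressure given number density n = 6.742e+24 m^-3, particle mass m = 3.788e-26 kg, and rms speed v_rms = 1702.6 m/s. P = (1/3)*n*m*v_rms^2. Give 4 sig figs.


Step 1: v_rms^2 = 1702.6^2 = 2.899e+06
Step 2: n*m = 6.742e+24*3.788e-26 = 0.2554
Step 3: P = (1/3)*0.2554*2.899e+06 = 2.468e+05 Pa

2.468e+05


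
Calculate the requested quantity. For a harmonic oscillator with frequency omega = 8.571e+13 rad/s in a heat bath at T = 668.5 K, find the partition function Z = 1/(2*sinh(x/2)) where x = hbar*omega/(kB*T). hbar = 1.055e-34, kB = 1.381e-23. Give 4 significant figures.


Step 1: Compute x = hbar*omega/(kB*T) = 1.055e-34*8.571e+13/(1.381e-23*668.5) = 0.9795
Step 2: x/2 = 0.4897
Step 3: sinh(x/2) = 0.5095
Step 4: Z = 1/(2*0.5095) = 0.9813

0.9813


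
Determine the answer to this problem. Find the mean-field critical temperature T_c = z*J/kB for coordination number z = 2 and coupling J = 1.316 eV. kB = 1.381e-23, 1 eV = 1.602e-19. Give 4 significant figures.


Step 1: z*J = 2*1.316 = 2.632 eV
Step 2: Convert to Joules: 2.632*1.602e-19 = 4.216e-19 J
Step 3: T_c = 4.216e-19 / 1.381e-23 = 3.053e+04 K

3.053e+04


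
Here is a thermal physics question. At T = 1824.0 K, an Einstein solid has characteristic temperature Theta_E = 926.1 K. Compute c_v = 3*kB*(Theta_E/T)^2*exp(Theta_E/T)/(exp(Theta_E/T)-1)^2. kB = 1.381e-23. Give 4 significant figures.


Step 1: x = Theta_E/T = 926.1/1824.0 = 0.5077
Step 2: x^2 = 0.2578
Step 3: exp(x) = 1.662
Step 4: c_v = 3*1.381e-23*0.2578*1.662/(1.662-1)^2 = 4.055e-23

4.055e-23


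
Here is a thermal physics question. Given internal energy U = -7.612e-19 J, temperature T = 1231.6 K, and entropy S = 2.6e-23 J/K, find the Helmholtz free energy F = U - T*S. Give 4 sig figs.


Step 1: T*S = 1231.6 * 2.6e-23 = 3.202e-20 J
Step 2: F = U - T*S = -7.612e-19 - 3.202e-20
Step 3: F = -7.932e-19 J

-7.932e-19


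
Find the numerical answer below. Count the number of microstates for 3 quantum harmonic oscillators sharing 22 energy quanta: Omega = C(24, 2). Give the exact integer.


Step 1: Use binomial coefficient C(24, 2)
Step 2: Numerator = 24! / 22!
Step 3: Denominator = 2!
Step 4: Omega = 276

276


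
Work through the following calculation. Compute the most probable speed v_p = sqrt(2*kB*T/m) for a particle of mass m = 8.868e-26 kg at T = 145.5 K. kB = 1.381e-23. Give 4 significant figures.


Step 1: Numerator = 2*kB*T = 2*1.381e-23*145.5 = 4.019e-21
Step 2: Ratio = 4.019e-21 / 8.868e-26 = 4.532e+04
Step 3: v_p = sqrt(4.532e+04) = 212.9 m/s

212.9


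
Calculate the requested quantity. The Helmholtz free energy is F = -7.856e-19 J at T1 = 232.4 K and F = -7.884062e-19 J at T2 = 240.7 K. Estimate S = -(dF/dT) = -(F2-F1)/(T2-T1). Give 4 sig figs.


Step 1: dF = F2 - F1 = -7.884062e-19 - (-7.856e-19) = -2.8062e-21 J
Step 2: dT = T2 - T1 = 240.7 - 232.4 = 8.3 K
Step 3: S = -dF/dT = -(-2.8062e-21)/8.3 = 3.381e-22 J/K

3.381e-22


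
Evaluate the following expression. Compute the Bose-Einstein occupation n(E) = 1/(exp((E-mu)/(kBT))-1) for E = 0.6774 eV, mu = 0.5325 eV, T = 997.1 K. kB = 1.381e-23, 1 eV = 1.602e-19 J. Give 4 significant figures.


Step 1: (E - mu) = 0.1449 eV
Step 2: x = (E-mu)*eV/(kB*T) = 0.1449*1.602e-19/(1.381e-23*997.1) = 1.686
Step 3: exp(x) = 5.397
Step 4: n = 1/(exp(x)-1) = 0.2274

0.2274


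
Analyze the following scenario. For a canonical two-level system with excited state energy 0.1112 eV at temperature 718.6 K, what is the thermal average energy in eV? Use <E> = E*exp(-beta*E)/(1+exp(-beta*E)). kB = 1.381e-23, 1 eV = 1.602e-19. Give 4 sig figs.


Step 1: beta*E = 0.1112*1.602e-19/(1.381e-23*718.6) = 1.795
Step 2: exp(-beta*E) = 0.1661
Step 3: <E> = 0.1112*0.1661/(1+0.1661) = 0.01584 eV

0.01584


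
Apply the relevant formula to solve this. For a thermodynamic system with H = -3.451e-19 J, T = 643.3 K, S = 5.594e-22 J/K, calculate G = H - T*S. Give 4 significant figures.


Step 1: T*S = 643.3 * 5.594e-22 = 3.599e-19 J
Step 2: G = H - T*S = -3.451e-19 - 3.599e-19
Step 3: G = -7.05e-19 J

-7.05e-19


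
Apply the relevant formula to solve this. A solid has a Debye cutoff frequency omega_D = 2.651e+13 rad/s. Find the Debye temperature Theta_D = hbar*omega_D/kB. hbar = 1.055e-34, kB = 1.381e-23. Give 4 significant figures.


Step 1: hbar*omega_D = 1.055e-34 * 2.651e+13 = 2.797e-21 J
Step 2: Theta_D = 2.797e-21 / 1.381e-23
Step 3: Theta_D = 202.5 K

202.5


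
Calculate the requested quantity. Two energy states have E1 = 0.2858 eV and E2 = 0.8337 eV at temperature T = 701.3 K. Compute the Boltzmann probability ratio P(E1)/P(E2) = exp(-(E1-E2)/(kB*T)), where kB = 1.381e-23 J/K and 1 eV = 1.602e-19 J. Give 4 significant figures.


Step 1: Compute energy difference dE = E1 - E2 = 0.2858 - 0.8337 = -0.5479 eV
Step 2: Convert to Joules: dE_J = -0.5479 * 1.602e-19 = -8.777e-20 J
Step 3: Compute exponent = -dE_J / (kB * T) = -(-8.777e-20) / (1.381e-23 * 701.3) = 9.063
Step 4: P(E1)/P(E2) = exp(9.063) = 8629

8629


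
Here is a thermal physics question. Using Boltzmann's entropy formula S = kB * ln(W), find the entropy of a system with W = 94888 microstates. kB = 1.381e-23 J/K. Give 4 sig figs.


Step 1: ln(W) = ln(94888) = 11.46
Step 2: S = kB * ln(W) = 1.381e-23 * 11.46
Step 3: S = 1.583e-22 J/K

1.583e-22


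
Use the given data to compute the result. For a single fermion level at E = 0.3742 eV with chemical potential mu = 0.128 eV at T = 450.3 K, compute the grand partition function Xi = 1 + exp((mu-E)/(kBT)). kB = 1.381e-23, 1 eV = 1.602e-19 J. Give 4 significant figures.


Step 1: (mu - E) = 0.128 - 0.3742 = -0.2462 eV
Step 2: x = (mu-E)*eV/(kB*T) = -0.2462*1.602e-19/(1.381e-23*450.3) = -6.342
Step 3: exp(x) = 0.00176
Step 4: Xi = 1 + 0.00176 = 1.002

1.002


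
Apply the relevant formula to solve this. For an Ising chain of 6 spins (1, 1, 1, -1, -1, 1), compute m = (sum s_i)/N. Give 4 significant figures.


Step 1: Count up spins (+1): 4, down spins (-1): 2
Step 2: Total magnetization M = 4 - 2 = 2
Step 3: m = M/N = 2/6 = 0.3333

0.3333
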